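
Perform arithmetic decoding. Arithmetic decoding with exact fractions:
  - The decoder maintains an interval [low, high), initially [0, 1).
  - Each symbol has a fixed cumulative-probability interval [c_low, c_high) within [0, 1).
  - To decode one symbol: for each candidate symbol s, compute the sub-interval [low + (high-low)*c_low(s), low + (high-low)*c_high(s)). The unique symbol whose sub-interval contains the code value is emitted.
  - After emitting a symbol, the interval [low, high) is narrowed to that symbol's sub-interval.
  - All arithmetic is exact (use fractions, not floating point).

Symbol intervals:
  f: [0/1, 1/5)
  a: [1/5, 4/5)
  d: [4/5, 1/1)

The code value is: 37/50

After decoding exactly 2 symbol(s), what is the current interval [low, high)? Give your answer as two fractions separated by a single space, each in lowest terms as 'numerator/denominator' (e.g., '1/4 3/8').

Answer: 17/25 4/5

Derivation:
Step 1: interval [0/1, 1/1), width = 1/1 - 0/1 = 1/1
  'f': [0/1 + 1/1*0/1, 0/1 + 1/1*1/5) = [0/1, 1/5)
  'a': [0/1 + 1/1*1/5, 0/1 + 1/1*4/5) = [1/5, 4/5) <- contains code 37/50
  'd': [0/1 + 1/1*4/5, 0/1 + 1/1*1/1) = [4/5, 1/1)
  emit 'a', narrow to [1/5, 4/5)
Step 2: interval [1/5, 4/5), width = 4/5 - 1/5 = 3/5
  'f': [1/5 + 3/5*0/1, 1/5 + 3/5*1/5) = [1/5, 8/25)
  'a': [1/5 + 3/5*1/5, 1/5 + 3/5*4/5) = [8/25, 17/25)
  'd': [1/5 + 3/5*4/5, 1/5 + 3/5*1/1) = [17/25, 4/5) <- contains code 37/50
  emit 'd', narrow to [17/25, 4/5)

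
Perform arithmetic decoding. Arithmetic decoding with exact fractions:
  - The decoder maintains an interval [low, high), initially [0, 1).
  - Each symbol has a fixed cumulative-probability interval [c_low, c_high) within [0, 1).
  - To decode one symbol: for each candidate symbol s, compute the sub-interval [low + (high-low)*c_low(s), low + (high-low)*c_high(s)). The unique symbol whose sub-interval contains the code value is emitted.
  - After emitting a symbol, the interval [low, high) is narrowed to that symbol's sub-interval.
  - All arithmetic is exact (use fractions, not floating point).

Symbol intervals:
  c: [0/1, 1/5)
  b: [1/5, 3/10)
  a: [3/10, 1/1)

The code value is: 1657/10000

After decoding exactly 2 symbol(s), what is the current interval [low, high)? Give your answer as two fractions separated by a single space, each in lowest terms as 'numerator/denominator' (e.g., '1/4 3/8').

Step 1: interval [0/1, 1/1), width = 1/1 - 0/1 = 1/1
  'c': [0/1 + 1/1*0/1, 0/1 + 1/1*1/5) = [0/1, 1/5) <- contains code 1657/10000
  'b': [0/1 + 1/1*1/5, 0/1 + 1/1*3/10) = [1/5, 3/10)
  'a': [0/1 + 1/1*3/10, 0/1 + 1/1*1/1) = [3/10, 1/1)
  emit 'c', narrow to [0/1, 1/5)
Step 2: interval [0/1, 1/5), width = 1/5 - 0/1 = 1/5
  'c': [0/1 + 1/5*0/1, 0/1 + 1/5*1/5) = [0/1, 1/25)
  'b': [0/1 + 1/5*1/5, 0/1 + 1/5*3/10) = [1/25, 3/50)
  'a': [0/1 + 1/5*3/10, 0/1 + 1/5*1/1) = [3/50, 1/5) <- contains code 1657/10000
  emit 'a', narrow to [3/50, 1/5)

Answer: 3/50 1/5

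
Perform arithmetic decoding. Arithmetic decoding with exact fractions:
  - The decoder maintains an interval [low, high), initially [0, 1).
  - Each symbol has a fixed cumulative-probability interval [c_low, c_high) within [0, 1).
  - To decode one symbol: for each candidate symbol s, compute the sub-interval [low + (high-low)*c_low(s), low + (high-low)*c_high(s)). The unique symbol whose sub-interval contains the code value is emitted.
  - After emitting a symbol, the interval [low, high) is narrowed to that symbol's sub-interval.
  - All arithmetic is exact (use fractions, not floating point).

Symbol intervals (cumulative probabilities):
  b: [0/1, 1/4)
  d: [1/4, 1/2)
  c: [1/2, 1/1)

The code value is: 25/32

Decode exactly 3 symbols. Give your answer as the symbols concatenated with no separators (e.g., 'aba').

Answer: ccb

Derivation:
Step 1: interval [0/1, 1/1), width = 1/1 - 0/1 = 1/1
  'b': [0/1 + 1/1*0/1, 0/1 + 1/1*1/4) = [0/1, 1/4)
  'd': [0/1 + 1/1*1/4, 0/1 + 1/1*1/2) = [1/4, 1/2)
  'c': [0/1 + 1/1*1/2, 0/1 + 1/1*1/1) = [1/2, 1/1) <- contains code 25/32
  emit 'c', narrow to [1/2, 1/1)
Step 2: interval [1/2, 1/1), width = 1/1 - 1/2 = 1/2
  'b': [1/2 + 1/2*0/1, 1/2 + 1/2*1/4) = [1/2, 5/8)
  'd': [1/2 + 1/2*1/4, 1/2 + 1/2*1/2) = [5/8, 3/4)
  'c': [1/2 + 1/2*1/2, 1/2 + 1/2*1/1) = [3/4, 1/1) <- contains code 25/32
  emit 'c', narrow to [3/4, 1/1)
Step 3: interval [3/4, 1/1), width = 1/1 - 3/4 = 1/4
  'b': [3/4 + 1/4*0/1, 3/4 + 1/4*1/4) = [3/4, 13/16) <- contains code 25/32
  'd': [3/4 + 1/4*1/4, 3/4 + 1/4*1/2) = [13/16, 7/8)
  'c': [3/4 + 1/4*1/2, 3/4 + 1/4*1/1) = [7/8, 1/1)
  emit 'b', narrow to [3/4, 13/16)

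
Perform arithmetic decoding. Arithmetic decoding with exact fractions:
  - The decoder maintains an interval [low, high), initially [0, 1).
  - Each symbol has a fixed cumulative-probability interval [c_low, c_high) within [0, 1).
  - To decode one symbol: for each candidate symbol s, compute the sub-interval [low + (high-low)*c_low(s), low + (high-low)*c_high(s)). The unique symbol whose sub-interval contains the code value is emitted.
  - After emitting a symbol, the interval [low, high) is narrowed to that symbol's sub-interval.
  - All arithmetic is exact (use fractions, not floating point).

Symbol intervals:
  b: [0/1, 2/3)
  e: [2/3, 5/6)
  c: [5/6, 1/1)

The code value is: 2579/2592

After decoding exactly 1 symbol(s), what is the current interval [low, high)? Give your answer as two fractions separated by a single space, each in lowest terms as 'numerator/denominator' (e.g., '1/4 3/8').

Answer: 5/6 1/1

Derivation:
Step 1: interval [0/1, 1/1), width = 1/1 - 0/1 = 1/1
  'b': [0/1 + 1/1*0/1, 0/1 + 1/1*2/3) = [0/1, 2/3)
  'e': [0/1 + 1/1*2/3, 0/1 + 1/1*5/6) = [2/3, 5/6)
  'c': [0/1 + 1/1*5/6, 0/1 + 1/1*1/1) = [5/6, 1/1) <- contains code 2579/2592
  emit 'c', narrow to [5/6, 1/1)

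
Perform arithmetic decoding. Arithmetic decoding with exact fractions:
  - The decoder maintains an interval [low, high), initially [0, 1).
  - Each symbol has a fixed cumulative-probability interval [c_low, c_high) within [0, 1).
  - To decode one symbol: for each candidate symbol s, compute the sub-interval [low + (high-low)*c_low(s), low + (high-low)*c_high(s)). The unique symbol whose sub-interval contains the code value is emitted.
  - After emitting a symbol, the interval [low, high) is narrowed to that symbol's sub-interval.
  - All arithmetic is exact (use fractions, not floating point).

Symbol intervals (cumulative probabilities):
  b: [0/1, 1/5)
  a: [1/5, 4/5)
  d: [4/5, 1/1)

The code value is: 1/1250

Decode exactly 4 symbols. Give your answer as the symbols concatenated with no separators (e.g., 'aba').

Answer: bbbb

Derivation:
Step 1: interval [0/1, 1/1), width = 1/1 - 0/1 = 1/1
  'b': [0/1 + 1/1*0/1, 0/1 + 1/1*1/5) = [0/1, 1/5) <- contains code 1/1250
  'a': [0/1 + 1/1*1/5, 0/1 + 1/1*4/5) = [1/5, 4/5)
  'd': [0/1 + 1/1*4/5, 0/1 + 1/1*1/1) = [4/5, 1/1)
  emit 'b', narrow to [0/1, 1/5)
Step 2: interval [0/1, 1/5), width = 1/5 - 0/1 = 1/5
  'b': [0/1 + 1/5*0/1, 0/1 + 1/5*1/5) = [0/1, 1/25) <- contains code 1/1250
  'a': [0/1 + 1/5*1/5, 0/1 + 1/5*4/5) = [1/25, 4/25)
  'd': [0/1 + 1/5*4/5, 0/1 + 1/5*1/1) = [4/25, 1/5)
  emit 'b', narrow to [0/1, 1/25)
Step 3: interval [0/1, 1/25), width = 1/25 - 0/1 = 1/25
  'b': [0/1 + 1/25*0/1, 0/1 + 1/25*1/5) = [0/1, 1/125) <- contains code 1/1250
  'a': [0/1 + 1/25*1/5, 0/1 + 1/25*4/5) = [1/125, 4/125)
  'd': [0/1 + 1/25*4/5, 0/1 + 1/25*1/1) = [4/125, 1/25)
  emit 'b', narrow to [0/1, 1/125)
Step 4: interval [0/1, 1/125), width = 1/125 - 0/1 = 1/125
  'b': [0/1 + 1/125*0/1, 0/1 + 1/125*1/5) = [0/1, 1/625) <- contains code 1/1250
  'a': [0/1 + 1/125*1/5, 0/1 + 1/125*4/5) = [1/625, 4/625)
  'd': [0/1 + 1/125*4/5, 0/1 + 1/125*1/1) = [4/625, 1/125)
  emit 'b', narrow to [0/1, 1/625)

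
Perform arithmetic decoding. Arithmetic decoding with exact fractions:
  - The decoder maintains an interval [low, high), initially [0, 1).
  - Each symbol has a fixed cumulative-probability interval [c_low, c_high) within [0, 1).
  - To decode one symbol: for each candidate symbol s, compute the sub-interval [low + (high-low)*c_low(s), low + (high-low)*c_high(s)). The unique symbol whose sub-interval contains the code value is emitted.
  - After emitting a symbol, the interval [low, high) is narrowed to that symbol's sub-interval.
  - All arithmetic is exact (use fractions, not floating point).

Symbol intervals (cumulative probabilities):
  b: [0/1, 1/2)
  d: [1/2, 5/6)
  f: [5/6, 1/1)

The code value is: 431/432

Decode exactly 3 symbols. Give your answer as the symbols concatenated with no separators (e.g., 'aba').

Answer: fff

Derivation:
Step 1: interval [0/1, 1/1), width = 1/1 - 0/1 = 1/1
  'b': [0/1 + 1/1*0/1, 0/1 + 1/1*1/2) = [0/1, 1/2)
  'd': [0/1 + 1/1*1/2, 0/1 + 1/1*5/6) = [1/2, 5/6)
  'f': [0/1 + 1/1*5/6, 0/1 + 1/1*1/1) = [5/6, 1/1) <- contains code 431/432
  emit 'f', narrow to [5/6, 1/1)
Step 2: interval [5/6, 1/1), width = 1/1 - 5/6 = 1/6
  'b': [5/6 + 1/6*0/1, 5/6 + 1/6*1/2) = [5/6, 11/12)
  'd': [5/6 + 1/6*1/2, 5/6 + 1/6*5/6) = [11/12, 35/36)
  'f': [5/6 + 1/6*5/6, 5/6 + 1/6*1/1) = [35/36, 1/1) <- contains code 431/432
  emit 'f', narrow to [35/36, 1/1)
Step 3: interval [35/36, 1/1), width = 1/1 - 35/36 = 1/36
  'b': [35/36 + 1/36*0/1, 35/36 + 1/36*1/2) = [35/36, 71/72)
  'd': [35/36 + 1/36*1/2, 35/36 + 1/36*5/6) = [71/72, 215/216)
  'f': [35/36 + 1/36*5/6, 35/36 + 1/36*1/1) = [215/216, 1/1) <- contains code 431/432
  emit 'f', narrow to [215/216, 1/1)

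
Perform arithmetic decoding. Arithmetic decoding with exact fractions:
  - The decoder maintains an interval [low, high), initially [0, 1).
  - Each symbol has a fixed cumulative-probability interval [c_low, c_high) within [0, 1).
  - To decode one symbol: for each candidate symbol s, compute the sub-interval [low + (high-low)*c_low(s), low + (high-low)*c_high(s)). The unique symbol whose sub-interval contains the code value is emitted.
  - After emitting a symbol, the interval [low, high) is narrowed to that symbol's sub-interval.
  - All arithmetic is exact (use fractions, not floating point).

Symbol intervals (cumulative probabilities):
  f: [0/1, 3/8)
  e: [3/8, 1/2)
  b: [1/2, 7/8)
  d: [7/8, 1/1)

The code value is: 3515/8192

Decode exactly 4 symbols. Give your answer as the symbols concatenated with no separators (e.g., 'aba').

Step 1: interval [0/1, 1/1), width = 1/1 - 0/1 = 1/1
  'f': [0/1 + 1/1*0/1, 0/1 + 1/1*3/8) = [0/1, 3/8)
  'e': [0/1 + 1/1*3/8, 0/1 + 1/1*1/2) = [3/8, 1/2) <- contains code 3515/8192
  'b': [0/1 + 1/1*1/2, 0/1 + 1/1*7/8) = [1/2, 7/8)
  'd': [0/1 + 1/1*7/8, 0/1 + 1/1*1/1) = [7/8, 1/1)
  emit 'e', narrow to [3/8, 1/2)
Step 2: interval [3/8, 1/2), width = 1/2 - 3/8 = 1/8
  'f': [3/8 + 1/8*0/1, 3/8 + 1/8*3/8) = [3/8, 27/64)
  'e': [3/8 + 1/8*3/8, 3/8 + 1/8*1/2) = [27/64, 7/16) <- contains code 3515/8192
  'b': [3/8 + 1/8*1/2, 3/8 + 1/8*7/8) = [7/16, 31/64)
  'd': [3/8 + 1/8*7/8, 3/8 + 1/8*1/1) = [31/64, 1/2)
  emit 'e', narrow to [27/64, 7/16)
Step 3: interval [27/64, 7/16), width = 7/16 - 27/64 = 1/64
  'f': [27/64 + 1/64*0/1, 27/64 + 1/64*3/8) = [27/64, 219/512)
  'e': [27/64 + 1/64*3/8, 27/64 + 1/64*1/2) = [219/512, 55/128) <- contains code 3515/8192
  'b': [27/64 + 1/64*1/2, 27/64 + 1/64*7/8) = [55/128, 223/512)
  'd': [27/64 + 1/64*7/8, 27/64 + 1/64*1/1) = [223/512, 7/16)
  emit 'e', narrow to [219/512, 55/128)
Step 4: interval [219/512, 55/128), width = 55/128 - 219/512 = 1/512
  'f': [219/512 + 1/512*0/1, 219/512 + 1/512*3/8) = [219/512, 1755/4096)
  'e': [219/512 + 1/512*3/8, 219/512 + 1/512*1/2) = [1755/4096, 439/1024)
  'b': [219/512 + 1/512*1/2, 219/512 + 1/512*7/8) = [439/1024, 1759/4096) <- contains code 3515/8192
  'd': [219/512 + 1/512*7/8, 219/512 + 1/512*1/1) = [1759/4096, 55/128)
  emit 'b', narrow to [439/1024, 1759/4096)

Answer: eeeb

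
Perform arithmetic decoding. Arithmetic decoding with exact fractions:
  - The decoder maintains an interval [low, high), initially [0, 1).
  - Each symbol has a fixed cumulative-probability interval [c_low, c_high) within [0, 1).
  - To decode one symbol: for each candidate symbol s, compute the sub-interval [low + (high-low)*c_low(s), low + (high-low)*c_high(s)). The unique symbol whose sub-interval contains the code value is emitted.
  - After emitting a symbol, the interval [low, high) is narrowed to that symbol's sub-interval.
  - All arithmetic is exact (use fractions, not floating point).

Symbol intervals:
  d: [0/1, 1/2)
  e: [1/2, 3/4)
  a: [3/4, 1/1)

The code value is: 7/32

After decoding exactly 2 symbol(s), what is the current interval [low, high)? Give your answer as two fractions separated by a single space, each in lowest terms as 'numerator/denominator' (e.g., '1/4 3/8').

Step 1: interval [0/1, 1/1), width = 1/1 - 0/1 = 1/1
  'd': [0/1 + 1/1*0/1, 0/1 + 1/1*1/2) = [0/1, 1/2) <- contains code 7/32
  'e': [0/1 + 1/1*1/2, 0/1 + 1/1*3/4) = [1/2, 3/4)
  'a': [0/1 + 1/1*3/4, 0/1 + 1/1*1/1) = [3/4, 1/1)
  emit 'd', narrow to [0/1, 1/2)
Step 2: interval [0/1, 1/2), width = 1/2 - 0/1 = 1/2
  'd': [0/1 + 1/2*0/1, 0/1 + 1/2*1/2) = [0/1, 1/4) <- contains code 7/32
  'e': [0/1 + 1/2*1/2, 0/1 + 1/2*3/4) = [1/4, 3/8)
  'a': [0/1 + 1/2*3/4, 0/1 + 1/2*1/1) = [3/8, 1/2)
  emit 'd', narrow to [0/1, 1/4)

Answer: 0/1 1/4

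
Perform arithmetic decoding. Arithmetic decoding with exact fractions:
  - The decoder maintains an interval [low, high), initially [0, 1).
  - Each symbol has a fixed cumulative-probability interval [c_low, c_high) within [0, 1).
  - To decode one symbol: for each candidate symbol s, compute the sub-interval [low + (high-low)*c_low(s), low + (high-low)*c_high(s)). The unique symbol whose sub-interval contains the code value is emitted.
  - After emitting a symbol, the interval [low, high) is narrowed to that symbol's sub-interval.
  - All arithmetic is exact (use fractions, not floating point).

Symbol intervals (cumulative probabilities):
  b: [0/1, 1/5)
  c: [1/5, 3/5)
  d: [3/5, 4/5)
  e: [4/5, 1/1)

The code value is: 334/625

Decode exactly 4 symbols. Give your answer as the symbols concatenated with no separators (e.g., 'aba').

Step 1: interval [0/1, 1/1), width = 1/1 - 0/1 = 1/1
  'b': [0/1 + 1/1*0/1, 0/1 + 1/1*1/5) = [0/1, 1/5)
  'c': [0/1 + 1/1*1/5, 0/1 + 1/1*3/5) = [1/5, 3/5) <- contains code 334/625
  'd': [0/1 + 1/1*3/5, 0/1 + 1/1*4/5) = [3/5, 4/5)
  'e': [0/1 + 1/1*4/5, 0/1 + 1/1*1/1) = [4/5, 1/1)
  emit 'c', narrow to [1/5, 3/5)
Step 2: interval [1/5, 3/5), width = 3/5 - 1/5 = 2/5
  'b': [1/5 + 2/5*0/1, 1/5 + 2/5*1/5) = [1/5, 7/25)
  'c': [1/5 + 2/5*1/5, 1/5 + 2/5*3/5) = [7/25, 11/25)
  'd': [1/5 + 2/5*3/5, 1/5 + 2/5*4/5) = [11/25, 13/25)
  'e': [1/5 + 2/5*4/5, 1/5 + 2/5*1/1) = [13/25, 3/5) <- contains code 334/625
  emit 'e', narrow to [13/25, 3/5)
Step 3: interval [13/25, 3/5), width = 3/5 - 13/25 = 2/25
  'b': [13/25 + 2/25*0/1, 13/25 + 2/25*1/5) = [13/25, 67/125) <- contains code 334/625
  'c': [13/25 + 2/25*1/5, 13/25 + 2/25*3/5) = [67/125, 71/125)
  'd': [13/25 + 2/25*3/5, 13/25 + 2/25*4/5) = [71/125, 73/125)
  'e': [13/25 + 2/25*4/5, 13/25 + 2/25*1/1) = [73/125, 3/5)
  emit 'b', narrow to [13/25, 67/125)
Step 4: interval [13/25, 67/125), width = 67/125 - 13/25 = 2/125
  'b': [13/25 + 2/125*0/1, 13/25 + 2/125*1/5) = [13/25, 327/625)
  'c': [13/25 + 2/125*1/5, 13/25 + 2/125*3/5) = [327/625, 331/625)
  'd': [13/25 + 2/125*3/5, 13/25 + 2/125*4/5) = [331/625, 333/625)
  'e': [13/25 + 2/125*4/5, 13/25 + 2/125*1/1) = [333/625, 67/125) <- contains code 334/625
  emit 'e', narrow to [333/625, 67/125)

Answer: cebe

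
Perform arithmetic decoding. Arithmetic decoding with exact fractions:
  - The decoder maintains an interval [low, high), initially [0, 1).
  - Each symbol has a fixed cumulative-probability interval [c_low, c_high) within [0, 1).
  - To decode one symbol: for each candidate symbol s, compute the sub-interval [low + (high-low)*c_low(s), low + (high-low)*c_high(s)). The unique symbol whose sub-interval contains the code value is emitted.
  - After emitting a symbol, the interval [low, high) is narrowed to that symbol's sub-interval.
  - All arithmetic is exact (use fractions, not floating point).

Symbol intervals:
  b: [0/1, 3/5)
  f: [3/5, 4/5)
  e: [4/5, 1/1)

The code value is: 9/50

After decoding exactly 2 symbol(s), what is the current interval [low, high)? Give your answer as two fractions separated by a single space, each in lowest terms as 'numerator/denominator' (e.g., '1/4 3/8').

Step 1: interval [0/1, 1/1), width = 1/1 - 0/1 = 1/1
  'b': [0/1 + 1/1*0/1, 0/1 + 1/1*3/5) = [0/1, 3/5) <- contains code 9/50
  'f': [0/1 + 1/1*3/5, 0/1 + 1/1*4/5) = [3/5, 4/5)
  'e': [0/1 + 1/1*4/5, 0/1 + 1/1*1/1) = [4/5, 1/1)
  emit 'b', narrow to [0/1, 3/5)
Step 2: interval [0/1, 3/5), width = 3/5 - 0/1 = 3/5
  'b': [0/1 + 3/5*0/1, 0/1 + 3/5*3/5) = [0/1, 9/25) <- contains code 9/50
  'f': [0/1 + 3/5*3/5, 0/1 + 3/5*4/5) = [9/25, 12/25)
  'e': [0/1 + 3/5*4/5, 0/1 + 3/5*1/1) = [12/25, 3/5)
  emit 'b', narrow to [0/1, 9/25)

Answer: 0/1 9/25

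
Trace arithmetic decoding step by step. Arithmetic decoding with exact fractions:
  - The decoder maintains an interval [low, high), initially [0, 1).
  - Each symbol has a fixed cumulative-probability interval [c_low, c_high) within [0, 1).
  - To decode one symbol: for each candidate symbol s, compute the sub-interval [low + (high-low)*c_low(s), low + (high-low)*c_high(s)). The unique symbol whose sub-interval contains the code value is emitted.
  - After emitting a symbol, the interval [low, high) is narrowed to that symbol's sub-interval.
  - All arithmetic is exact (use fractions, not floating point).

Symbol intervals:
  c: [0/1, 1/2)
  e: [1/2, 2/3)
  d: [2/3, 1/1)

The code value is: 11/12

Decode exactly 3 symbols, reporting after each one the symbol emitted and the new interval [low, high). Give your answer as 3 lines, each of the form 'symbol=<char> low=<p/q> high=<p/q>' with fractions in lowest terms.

Step 1: interval [0/1, 1/1), width = 1/1 - 0/1 = 1/1
  'c': [0/1 + 1/1*0/1, 0/1 + 1/1*1/2) = [0/1, 1/2)
  'e': [0/1 + 1/1*1/2, 0/1 + 1/1*2/3) = [1/2, 2/3)
  'd': [0/1 + 1/1*2/3, 0/1 + 1/1*1/1) = [2/3, 1/1) <- contains code 11/12
  emit 'd', narrow to [2/3, 1/1)
Step 2: interval [2/3, 1/1), width = 1/1 - 2/3 = 1/3
  'c': [2/3 + 1/3*0/1, 2/3 + 1/3*1/2) = [2/3, 5/6)
  'e': [2/3 + 1/3*1/2, 2/3 + 1/3*2/3) = [5/6, 8/9)
  'd': [2/3 + 1/3*2/3, 2/3 + 1/3*1/1) = [8/9, 1/1) <- contains code 11/12
  emit 'd', narrow to [8/9, 1/1)
Step 3: interval [8/9, 1/1), width = 1/1 - 8/9 = 1/9
  'c': [8/9 + 1/9*0/1, 8/9 + 1/9*1/2) = [8/9, 17/18) <- contains code 11/12
  'e': [8/9 + 1/9*1/2, 8/9 + 1/9*2/3) = [17/18, 26/27)
  'd': [8/9 + 1/9*2/3, 8/9 + 1/9*1/1) = [26/27, 1/1)
  emit 'c', narrow to [8/9, 17/18)

Answer: symbol=d low=2/3 high=1/1
symbol=d low=8/9 high=1/1
symbol=c low=8/9 high=17/18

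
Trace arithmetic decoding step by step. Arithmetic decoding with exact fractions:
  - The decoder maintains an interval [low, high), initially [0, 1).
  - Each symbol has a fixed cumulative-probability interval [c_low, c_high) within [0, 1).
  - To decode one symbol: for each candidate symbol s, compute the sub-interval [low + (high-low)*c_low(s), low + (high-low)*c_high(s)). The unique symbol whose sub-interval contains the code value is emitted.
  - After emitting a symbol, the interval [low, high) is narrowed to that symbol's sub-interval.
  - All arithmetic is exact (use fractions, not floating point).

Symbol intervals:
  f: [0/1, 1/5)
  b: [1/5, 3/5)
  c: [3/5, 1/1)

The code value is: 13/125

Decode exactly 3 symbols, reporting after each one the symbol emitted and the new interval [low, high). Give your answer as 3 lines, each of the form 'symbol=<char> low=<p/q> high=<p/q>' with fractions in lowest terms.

Step 1: interval [0/1, 1/1), width = 1/1 - 0/1 = 1/1
  'f': [0/1 + 1/1*0/1, 0/1 + 1/1*1/5) = [0/1, 1/5) <- contains code 13/125
  'b': [0/1 + 1/1*1/5, 0/1 + 1/1*3/5) = [1/5, 3/5)
  'c': [0/1 + 1/1*3/5, 0/1 + 1/1*1/1) = [3/5, 1/1)
  emit 'f', narrow to [0/1, 1/5)
Step 2: interval [0/1, 1/5), width = 1/5 - 0/1 = 1/5
  'f': [0/1 + 1/5*0/1, 0/1 + 1/5*1/5) = [0/1, 1/25)
  'b': [0/1 + 1/5*1/5, 0/1 + 1/5*3/5) = [1/25, 3/25) <- contains code 13/125
  'c': [0/1 + 1/5*3/5, 0/1 + 1/5*1/1) = [3/25, 1/5)
  emit 'b', narrow to [1/25, 3/25)
Step 3: interval [1/25, 3/25), width = 3/25 - 1/25 = 2/25
  'f': [1/25 + 2/25*0/1, 1/25 + 2/25*1/5) = [1/25, 7/125)
  'b': [1/25 + 2/25*1/5, 1/25 + 2/25*3/5) = [7/125, 11/125)
  'c': [1/25 + 2/25*3/5, 1/25 + 2/25*1/1) = [11/125, 3/25) <- contains code 13/125
  emit 'c', narrow to [11/125, 3/25)

Answer: symbol=f low=0/1 high=1/5
symbol=b low=1/25 high=3/25
symbol=c low=11/125 high=3/25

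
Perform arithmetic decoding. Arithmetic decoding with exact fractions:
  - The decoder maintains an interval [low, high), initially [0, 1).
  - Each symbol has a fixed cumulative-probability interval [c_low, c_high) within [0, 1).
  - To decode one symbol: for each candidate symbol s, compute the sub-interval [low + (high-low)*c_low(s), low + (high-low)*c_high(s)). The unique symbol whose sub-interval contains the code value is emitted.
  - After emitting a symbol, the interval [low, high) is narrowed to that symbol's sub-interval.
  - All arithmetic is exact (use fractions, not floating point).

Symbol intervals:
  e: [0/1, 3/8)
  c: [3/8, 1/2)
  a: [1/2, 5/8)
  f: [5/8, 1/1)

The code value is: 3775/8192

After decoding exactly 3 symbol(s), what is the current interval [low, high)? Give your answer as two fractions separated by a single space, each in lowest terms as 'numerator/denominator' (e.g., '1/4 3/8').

Step 1: interval [0/1, 1/1), width = 1/1 - 0/1 = 1/1
  'e': [0/1 + 1/1*0/1, 0/1 + 1/1*3/8) = [0/1, 3/8)
  'c': [0/1 + 1/1*3/8, 0/1 + 1/1*1/2) = [3/8, 1/2) <- contains code 3775/8192
  'a': [0/1 + 1/1*1/2, 0/1 + 1/1*5/8) = [1/2, 5/8)
  'f': [0/1 + 1/1*5/8, 0/1 + 1/1*1/1) = [5/8, 1/1)
  emit 'c', narrow to [3/8, 1/2)
Step 2: interval [3/8, 1/2), width = 1/2 - 3/8 = 1/8
  'e': [3/8 + 1/8*0/1, 3/8 + 1/8*3/8) = [3/8, 27/64)
  'c': [3/8 + 1/8*3/8, 3/8 + 1/8*1/2) = [27/64, 7/16)
  'a': [3/8 + 1/8*1/2, 3/8 + 1/8*5/8) = [7/16, 29/64)
  'f': [3/8 + 1/8*5/8, 3/8 + 1/8*1/1) = [29/64, 1/2) <- contains code 3775/8192
  emit 'f', narrow to [29/64, 1/2)
Step 3: interval [29/64, 1/2), width = 1/2 - 29/64 = 3/64
  'e': [29/64 + 3/64*0/1, 29/64 + 3/64*3/8) = [29/64, 241/512) <- contains code 3775/8192
  'c': [29/64 + 3/64*3/8, 29/64 + 3/64*1/2) = [241/512, 61/128)
  'a': [29/64 + 3/64*1/2, 29/64 + 3/64*5/8) = [61/128, 247/512)
  'f': [29/64 + 3/64*5/8, 29/64 + 3/64*1/1) = [247/512, 1/2)
  emit 'e', narrow to [29/64, 241/512)

Answer: 29/64 241/512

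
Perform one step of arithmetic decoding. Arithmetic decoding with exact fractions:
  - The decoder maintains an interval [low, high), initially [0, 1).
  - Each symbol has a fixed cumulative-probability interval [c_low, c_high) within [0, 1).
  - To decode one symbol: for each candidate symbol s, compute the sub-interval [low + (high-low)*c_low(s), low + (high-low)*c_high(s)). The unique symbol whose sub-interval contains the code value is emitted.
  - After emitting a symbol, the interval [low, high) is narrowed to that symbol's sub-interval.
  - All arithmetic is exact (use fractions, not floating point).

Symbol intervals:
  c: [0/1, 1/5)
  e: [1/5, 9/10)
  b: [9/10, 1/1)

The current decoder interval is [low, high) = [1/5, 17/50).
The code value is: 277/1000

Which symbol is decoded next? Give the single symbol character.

Interval width = high − low = 17/50 − 1/5 = 7/50
Scaled code = (code − low) / width = (277/1000 − 1/5) / 7/50 = 11/20
  c: [0/1, 1/5) 
  e: [1/5, 9/10) ← scaled code falls here ✓
  b: [9/10, 1/1) 

Answer: e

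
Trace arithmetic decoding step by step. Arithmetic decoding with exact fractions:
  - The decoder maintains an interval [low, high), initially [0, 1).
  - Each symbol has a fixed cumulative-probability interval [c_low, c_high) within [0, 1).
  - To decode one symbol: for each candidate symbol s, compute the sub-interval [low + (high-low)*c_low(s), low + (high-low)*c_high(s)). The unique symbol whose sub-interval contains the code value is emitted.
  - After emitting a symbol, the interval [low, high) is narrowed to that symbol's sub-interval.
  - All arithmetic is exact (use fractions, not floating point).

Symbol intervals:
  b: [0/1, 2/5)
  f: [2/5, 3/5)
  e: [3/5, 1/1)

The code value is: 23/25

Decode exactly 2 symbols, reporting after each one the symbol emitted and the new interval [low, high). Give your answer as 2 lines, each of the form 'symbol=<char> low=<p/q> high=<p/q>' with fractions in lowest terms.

Step 1: interval [0/1, 1/1), width = 1/1 - 0/1 = 1/1
  'b': [0/1 + 1/1*0/1, 0/1 + 1/1*2/5) = [0/1, 2/5)
  'f': [0/1 + 1/1*2/5, 0/1 + 1/1*3/5) = [2/5, 3/5)
  'e': [0/1 + 1/1*3/5, 0/1 + 1/1*1/1) = [3/5, 1/1) <- contains code 23/25
  emit 'e', narrow to [3/5, 1/1)
Step 2: interval [3/5, 1/1), width = 1/1 - 3/5 = 2/5
  'b': [3/5 + 2/5*0/1, 3/5 + 2/5*2/5) = [3/5, 19/25)
  'f': [3/5 + 2/5*2/5, 3/5 + 2/5*3/5) = [19/25, 21/25)
  'e': [3/5 + 2/5*3/5, 3/5 + 2/5*1/1) = [21/25, 1/1) <- contains code 23/25
  emit 'e', narrow to [21/25, 1/1)

Answer: symbol=e low=3/5 high=1/1
symbol=e low=21/25 high=1/1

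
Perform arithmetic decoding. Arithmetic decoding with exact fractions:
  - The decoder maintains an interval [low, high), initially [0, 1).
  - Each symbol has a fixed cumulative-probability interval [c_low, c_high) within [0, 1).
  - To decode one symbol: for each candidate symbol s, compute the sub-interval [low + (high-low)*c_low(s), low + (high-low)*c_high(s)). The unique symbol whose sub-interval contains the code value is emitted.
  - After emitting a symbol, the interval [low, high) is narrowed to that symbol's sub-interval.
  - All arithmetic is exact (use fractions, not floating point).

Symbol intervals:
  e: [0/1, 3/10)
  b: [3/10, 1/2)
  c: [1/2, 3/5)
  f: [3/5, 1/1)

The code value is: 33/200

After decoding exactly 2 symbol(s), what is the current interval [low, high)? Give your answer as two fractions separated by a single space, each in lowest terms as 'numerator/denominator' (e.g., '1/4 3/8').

Answer: 3/20 9/50

Derivation:
Step 1: interval [0/1, 1/1), width = 1/1 - 0/1 = 1/1
  'e': [0/1 + 1/1*0/1, 0/1 + 1/1*3/10) = [0/1, 3/10) <- contains code 33/200
  'b': [0/1 + 1/1*3/10, 0/1 + 1/1*1/2) = [3/10, 1/2)
  'c': [0/1 + 1/1*1/2, 0/1 + 1/1*3/5) = [1/2, 3/5)
  'f': [0/1 + 1/1*3/5, 0/1 + 1/1*1/1) = [3/5, 1/1)
  emit 'e', narrow to [0/1, 3/10)
Step 2: interval [0/1, 3/10), width = 3/10 - 0/1 = 3/10
  'e': [0/1 + 3/10*0/1, 0/1 + 3/10*3/10) = [0/1, 9/100)
  'b': [0/1 + 3/10*3/10, 0/1 + 3/10*1/2) = [9/100, 3/20)
  'c': [0/1 + 3/10*1/2, 0/1 + 3/10*3/5) = [3/20, 9/50) <- contains code 33/200
  'f': [0/1 + 3/10*3/5, 0/1 + 3/10*1/1) = [9/50, 3/10)
  emit 'c', narrow to [3/20, 9/50)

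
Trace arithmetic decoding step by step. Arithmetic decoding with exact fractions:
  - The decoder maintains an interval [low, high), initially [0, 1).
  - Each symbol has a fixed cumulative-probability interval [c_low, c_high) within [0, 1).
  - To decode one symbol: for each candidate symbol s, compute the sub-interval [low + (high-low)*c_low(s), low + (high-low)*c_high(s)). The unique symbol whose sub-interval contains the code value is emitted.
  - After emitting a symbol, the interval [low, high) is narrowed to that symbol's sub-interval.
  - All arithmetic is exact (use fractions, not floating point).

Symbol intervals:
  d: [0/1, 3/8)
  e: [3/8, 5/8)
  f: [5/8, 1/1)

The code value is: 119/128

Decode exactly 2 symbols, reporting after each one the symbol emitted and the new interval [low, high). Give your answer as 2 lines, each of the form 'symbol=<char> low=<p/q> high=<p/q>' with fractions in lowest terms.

Answer: symbol=f low=5/8 high=1/1
symbol=f low=55/64 high=1/1

Derivation:
Step 1: interval [0/1, 1/1), width = 1/1 - 0/1 = 1/1
  'd': [0/1 + 1/1*0/1, 0/1 + 1/1*3/8) = [0/1, 3/8)
  'e': [0/1 + 1/1*3/8, 0/1 + 1/1*5/8) = [3/8, 5/8)
  'f': [0/1 + 1/1*5/8, 0/1 + 1/1*1/1) = [5/8, 1/1) <- contains code 119/128
  emit 'f', narrow to [5/8, 1/1)
Step 2: interval [5/8, 1/1), width = 1/1 - 5/8 = 3/8
  'd': [5/8 + 3/8*0/1, 5/8 + 3/8*3/8) = [5/8, 49/64)
  'e': [5/8 + 3/8*3/8, 5/8 + 3/8*5/8) = [49/64, 55/64)
  'f': [5/8 + 3/8*5/8, 5/8 + 3/8*1/1) = [55/64, 1/1) <- contains code 119/128
  emit 'f', narrow to [55/64, 1/1)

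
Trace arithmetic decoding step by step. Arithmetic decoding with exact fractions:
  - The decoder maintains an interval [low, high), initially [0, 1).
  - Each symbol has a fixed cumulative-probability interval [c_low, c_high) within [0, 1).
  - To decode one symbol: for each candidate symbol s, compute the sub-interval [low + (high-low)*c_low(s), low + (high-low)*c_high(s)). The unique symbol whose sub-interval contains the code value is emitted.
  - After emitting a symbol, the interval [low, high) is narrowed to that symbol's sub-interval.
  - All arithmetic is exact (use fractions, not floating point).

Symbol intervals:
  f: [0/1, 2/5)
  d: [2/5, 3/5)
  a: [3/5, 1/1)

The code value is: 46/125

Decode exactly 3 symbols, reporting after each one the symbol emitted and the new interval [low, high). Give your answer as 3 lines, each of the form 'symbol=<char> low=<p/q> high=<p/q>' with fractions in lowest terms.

Step 1: interval [0/1, 1/1), width = 1/1 - 0/1 = 1/1
  'f': [0/1 + 1/1*0/1, 0/1 + 1/1*2/5) = [0/1, 2/5) <- contains code 46/125
  'd': [0/1 + 1/1*2/5, 0/1 + 1/1*3/5) = [2/5, 3/5)
  'a': [0/1 + 1/1*3/5, 0/1 + 1/1*1/1) = [3/5, 1/1)
  emit 'f', narrow to [0/1, 2/5)
Step 2: interval [0/1, 2/5), width = 2/5 - 0/1 = 2/5
  'f': [0/1 + 2/5*0/1, 0/1 + 2/5*2/5) = [0/1, 4/25)
  'd': [0/1 + 2/5*2/5, 0/1 + 2/5*3/5) = [4/25, 6/25)
  'a': [0/1 + 2/5*3/5, 0/1 + 2/5*1/1) = [6/25, 2/5) <- contains code 46/125
  emit 'a', narrow to [6/25, 2/5)
Step 3: interval [6/25, 2/5), width = 2/5 - 6/25 = 4/25
  'f': [6/25 + 4/25*0/1, 6/25 + 4/25*2/5) = [6/25, 38/125)
  'd': [6/25 + 4/25*2/5, 6/25 + 4/25*3/5) = [38/125, 42/125)
  'a': [6/25 + 4/25*3/5, 6/25 + 4/25*1/1) = [42/125, 2/5) <- contains code 46/125
  emit 'a', narrow to [42/125, 2/5)

Answer: symbol=f low=0/1 high=2/5
symbol=a low=6/25 high=2/5
symbol=a low=42/125 high=2/5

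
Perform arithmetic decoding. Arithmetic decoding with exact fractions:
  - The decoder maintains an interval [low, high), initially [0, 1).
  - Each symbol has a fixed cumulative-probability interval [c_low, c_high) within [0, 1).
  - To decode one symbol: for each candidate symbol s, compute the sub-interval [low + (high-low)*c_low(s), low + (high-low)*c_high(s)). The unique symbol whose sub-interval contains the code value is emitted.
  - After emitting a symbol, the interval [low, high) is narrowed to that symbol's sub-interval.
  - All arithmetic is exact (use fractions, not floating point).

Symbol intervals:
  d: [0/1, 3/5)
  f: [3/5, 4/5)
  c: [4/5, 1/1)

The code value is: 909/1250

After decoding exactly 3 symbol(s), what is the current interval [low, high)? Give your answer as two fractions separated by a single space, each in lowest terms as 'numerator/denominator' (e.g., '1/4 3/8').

Step 1: interval [0/1, 1/1), width = 1/1 - 0/1 = 1/1
  'd': [0/1 + 1/1*0/1, 0/1 + 1/1*3/5) = [0/1, 3/5)
  'f': [0/1 + 1/1*3/5, 0/1 + 1/1*4/5) = [3/5, 4/5) <- contains code 909/1250
  'c': [0/1 + 1/1*4/5, 0/1 + 1/1*1/1) = [4/5, 1/1)
  emit 'f', narrow to [3/5, 4/5)
Step 2: interval [3/5, 4/5), width = 4/5 - 3/5 = 1/5
  'd': [3/5 + 1/5*0/1, 3/5 + 1/5*3/5) = [3/5, 18/25)
  'f': [3/5 + 1/5*3/5, 3/5 + 1/5*4/5) = [18/25, 19/25) <- contains code 909/1250
  'c': [3/5 + 1/5*4/5, 3/5 + 1/5*1/1) = [19/25, 4/5)
  emit 'f', narrow to [18/25, 19/25)
Step 3: interval [18/25, 19/25), width = 19/25 - 18/25 = 1/25
  'd': [18/25 + 1/25*0/1, 18/25 + 1/25*3/5) = [18/25, 93/125) <- contains code 909/1250
  'f': [18/25 + 1/25*3/5, 18/25 + 1/25*4/5) = [93/125, 94/125)
  'c': [18/25 + 1/25*4/5, 18/25 + 1/25*1/1) = [94/125, 19/25)
  emit 'd', narrow to [18/25, 93/125)

Answer: 18/25 93/125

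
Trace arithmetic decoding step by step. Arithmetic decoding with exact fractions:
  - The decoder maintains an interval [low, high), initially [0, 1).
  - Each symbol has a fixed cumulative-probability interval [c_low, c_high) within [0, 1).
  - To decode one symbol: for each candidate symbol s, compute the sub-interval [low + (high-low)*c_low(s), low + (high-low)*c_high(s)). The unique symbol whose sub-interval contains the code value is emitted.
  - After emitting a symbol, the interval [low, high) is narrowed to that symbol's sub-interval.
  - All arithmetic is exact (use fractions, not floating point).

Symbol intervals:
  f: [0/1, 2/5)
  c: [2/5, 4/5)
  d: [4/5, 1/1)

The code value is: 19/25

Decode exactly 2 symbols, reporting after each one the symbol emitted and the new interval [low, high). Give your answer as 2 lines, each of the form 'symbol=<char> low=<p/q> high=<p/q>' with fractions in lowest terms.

Answer: symbol=c low=2/5 high=4/5
symbol=d low=18/25 high=4/5

Derivation:
Step 1: interval [0/1, 1/1), width = 1/1 - 0/1 = 1/1
  'f': [0/1 + 1/1*0/1, 0/1 + 1/1*2/5) = [0/1, 2/5)
  'c': [0/1 + 1/1*2/5, 0/1 + 1/1*4/5) = [2/5, 4/5) <- contains code 19/25
  'd': [0/1 + 1/1*4/5, 0/1 + 1/1*1/1) = [4/5, 1/1)
  emit 'c', narrow to [2/5, 4/5)
Step 2: interval [2/5, 4/5), width = 4/5 - 2/5 = 2/5
  'f': [2/5 + 2/5*0/1, 2/5 + 2/5*2/5) = [2/5, 14/25)
  'c': [2/5 + 2/5*2/5, 2/5 + 2/5*4/5) = [14/25, 18/25)
  'd': [2/5 + 2/5*4/5, 2/5 + 2/5*1/1) = [18/25, 4/5) <- contains code 19/25
  emit 'd', narrow to [18/25, 4/5)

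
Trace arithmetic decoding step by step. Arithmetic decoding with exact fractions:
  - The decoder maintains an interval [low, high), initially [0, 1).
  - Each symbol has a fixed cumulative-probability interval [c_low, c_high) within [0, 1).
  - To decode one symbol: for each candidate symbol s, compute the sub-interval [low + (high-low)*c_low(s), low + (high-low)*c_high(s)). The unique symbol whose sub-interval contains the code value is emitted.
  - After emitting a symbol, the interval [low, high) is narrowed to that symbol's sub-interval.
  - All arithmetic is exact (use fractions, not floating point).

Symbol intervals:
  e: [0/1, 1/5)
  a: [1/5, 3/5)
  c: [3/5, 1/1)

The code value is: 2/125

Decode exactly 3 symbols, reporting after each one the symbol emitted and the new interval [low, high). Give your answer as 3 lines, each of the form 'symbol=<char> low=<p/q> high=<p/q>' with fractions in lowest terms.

Answer: symbol=e low=0/1 high=1/5
symbol=e low=0/1 high=1/25
symbol=a low=1/125 high=3/125

Derivation:
Step 1: interval [0/1, 1/1), width = 1/1 - 0/1 = 1/1
  'e': [0/1 + 1/1*0/1, 0/1 + 1/1*1/5) = [0/1, 1/5) <- contains code 2/125
  'a': [0/1 + 1/1*1/5, 0/1 + 1/1*3/5) = [1/5, 3/5)
  'c': [0/1 + 1/1*3/5, 0/1 + 1/1*1/1) = [3/5, 1/1)
  emit 'e', narrow to [0/1, 1/5)
Step 2: interval [0/1, 1/5), width = 1/5 - 0/1 = 1/5
  'e': [0/1 + 1/5*0/1, 0/1 + 1/5*1/5) = [0/1, 1/25) <- contains code 2/125
  'a': [0/1 + 1/5*1/5, 0/1 + 1/5*3/5) = [1/25, 3/25)
  'c': [0/1 + 1/5*3/5, 0/1 + 1/5*1/1) = [3/25, 1/5)
  emit 'e', narrow to [0/1, 1/25)
Step 3: interval [0/1, 1/25), width = 1/25 - 0/1 = 1/25
  'e': [0/1 + 1/25*0/1, 0/1 + 1/25*1/5) = [0/1, 1/125)
  'a': [0/1 + 1/25*1/5, 0/1 + 1/25*3/5) = [1/125, 3/125) <- contains code 2/125
  'c': [0/1 + 1/25*3/5, 0/1 + 1/25*1/1) = [3/125, 1/25)
  emit 'a', narrow to [1/125, 3/125)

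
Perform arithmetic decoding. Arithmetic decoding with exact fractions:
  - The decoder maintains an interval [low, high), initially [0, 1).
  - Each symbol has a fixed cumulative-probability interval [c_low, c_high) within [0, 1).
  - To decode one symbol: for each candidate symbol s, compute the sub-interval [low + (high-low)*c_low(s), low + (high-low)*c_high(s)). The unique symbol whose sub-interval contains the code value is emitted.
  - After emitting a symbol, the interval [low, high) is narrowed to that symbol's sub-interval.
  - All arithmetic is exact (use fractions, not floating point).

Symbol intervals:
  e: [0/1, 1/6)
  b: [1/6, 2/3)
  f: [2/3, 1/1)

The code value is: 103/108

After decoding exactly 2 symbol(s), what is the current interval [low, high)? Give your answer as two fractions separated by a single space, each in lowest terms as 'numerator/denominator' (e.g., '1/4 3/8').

Step 1: interval [0/1, 1/1), width = 1/1 - 0/1 = 1/1
  'e': [0/1 + 1/1*0/1, 0/1 + 1/1*1/6) = [0/1, 1/6)
  'b': [0/1 + 1/1*1/6, 0/1 + 1/1*2/3) = [1/6, 2/3)
  'f': [0/1 + 1/1*2/3, 0/1 + 1/1*1/1) = [2/3, 1/1) <- contains code 103/108
  emit 'f', narrow to [2/3, 1/1)
Step 2: interval [2/3, 1/1), width = 1/1 - 2/3 = 1/3
  'e': [2/3 + 1/3*0/1, 2/3 + 1/3*1/6) = [2/3, 13/18)
  'b': [2/3 + 1/3*1/6, 2/3 + 1/3*2/3) = [13/18, 8/9)
  'f': [2/3 + 1/3*2/3, 2/3 + 1/3*1/1) = [8/9, 1/1) <- contains code 103/108
  emit 'f', narrow to [8/9, 1/1)

Answer: 8/9 1/1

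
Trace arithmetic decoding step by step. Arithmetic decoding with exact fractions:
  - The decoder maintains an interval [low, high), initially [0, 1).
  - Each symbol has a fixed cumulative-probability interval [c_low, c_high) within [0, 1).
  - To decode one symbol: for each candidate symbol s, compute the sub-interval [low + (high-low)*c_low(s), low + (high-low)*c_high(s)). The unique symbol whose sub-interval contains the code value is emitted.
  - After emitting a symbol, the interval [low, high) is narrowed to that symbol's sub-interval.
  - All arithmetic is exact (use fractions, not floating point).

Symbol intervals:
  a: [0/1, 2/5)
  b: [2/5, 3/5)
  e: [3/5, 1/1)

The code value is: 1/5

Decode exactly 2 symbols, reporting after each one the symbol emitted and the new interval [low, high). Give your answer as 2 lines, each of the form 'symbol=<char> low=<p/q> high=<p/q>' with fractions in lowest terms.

Answer: symbol=a low=0/1 high=2/5
symbol=b low=4/25 high=6/25

Derivation:
Step 1: interval [0/1, 1/1), width = 1/1 - 0/1 = 1/1
  'a': [0/1 + 1/1*0/1, 0/1 + 1/1*2/5) = [0/1, 2/5) <- contains code 1/5
  'b': [0/1 + 1/1*2/5, 0/1 + 1/1*3/5) = [2/5, 3/5)
  'e': [0/1 + 1/1*3/5, 0/1 + 1/1*1/1) = [3/5, 1/1)
  emit 'a', narrow to [0/1, 2/5)
Step 2: interval [0/1, 2/5), width = 2/5 - 0/1 = 2/5
  'a': [0/1 + 2/5*0/1, 0/1 + 2/5*2/5) = [0/1, 4/25)
  'b': [0/1 + 2/5*2/5, 0/1 + 2/5*3/5) = [4/25, 6/25) <- contains code 1/5
  'e': [0/1 + 2/5*3/5, 0/1 + 2/5*1/1) = [6/25, 2/5)
  emit 'b', narrow to [4/25, 6/25)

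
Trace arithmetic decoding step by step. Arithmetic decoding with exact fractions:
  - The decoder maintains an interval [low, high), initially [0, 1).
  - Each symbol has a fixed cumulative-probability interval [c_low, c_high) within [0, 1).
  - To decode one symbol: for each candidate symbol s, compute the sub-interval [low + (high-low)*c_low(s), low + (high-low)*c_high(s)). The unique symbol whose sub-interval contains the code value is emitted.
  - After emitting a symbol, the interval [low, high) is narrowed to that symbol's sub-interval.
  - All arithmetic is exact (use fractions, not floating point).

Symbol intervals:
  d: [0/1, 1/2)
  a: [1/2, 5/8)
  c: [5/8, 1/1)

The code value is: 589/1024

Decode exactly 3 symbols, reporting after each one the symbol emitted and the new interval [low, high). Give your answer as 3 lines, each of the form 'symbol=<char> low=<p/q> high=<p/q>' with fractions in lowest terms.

Step 1: interval [0/1, 1/1), width = 1/1 - 0/1 = 1/1
  'd': [0/1 + 1/1*0/1, 0/1 + 1/1*1/2) = [0/1, 1/2)
  'a': [0/1 + 1/1*1/2, 0/1 + 1/1*5/8) = [1/2, 5/8) <- contains code 589/1024
  'c': [0/1 + 1/1*5/8, 0/1 + 1/1*1/1) = [5/8, 1/1)
  emit 'a', narrow to [1/2, 5/8)
Step 2: interval [1/2, 5/8), width = 5/8 - 1/2 = 1/8
  'd': [1/2 + 1/8*0/1, 1/2 + 1/8*1/2) = [1/2, 9/16)
  'a': [1/2 + 1/8*1/2, 1/2 + 1/8*5/8) = [9/16, 37/64) <- contains code 589/1024
  'c': [1/2 + 1/8*5/8, 1/2 + 1/8*1/1) = [37/64, 5/8)
  emit 'a', narrow to [9/16, 37/64)
Step 3: interval [9/16, 37/64), width = 37/64 - 9/16 = 1/64
  'd': [9/16 + 1/64*0/1, 9/16 + 1/64*1/2) = [9/16, 73/128)
  'a': [9/16 + 1/64*1/2, 9/16 + 1/64*5/8) = [73/128, 293/512)
  'c': [9/16 + 1/64*5/8, 9/16 + 1/64*1/1) = [293/512, 37/64) <- contains code 589/1024
  emit 'c', narrow to [293/512, 37/64)

Answer: symbol=a low=1/2 high=5/8
symbol=a low=9/16 high=37/64
symbol=c low=293/512 high=37/64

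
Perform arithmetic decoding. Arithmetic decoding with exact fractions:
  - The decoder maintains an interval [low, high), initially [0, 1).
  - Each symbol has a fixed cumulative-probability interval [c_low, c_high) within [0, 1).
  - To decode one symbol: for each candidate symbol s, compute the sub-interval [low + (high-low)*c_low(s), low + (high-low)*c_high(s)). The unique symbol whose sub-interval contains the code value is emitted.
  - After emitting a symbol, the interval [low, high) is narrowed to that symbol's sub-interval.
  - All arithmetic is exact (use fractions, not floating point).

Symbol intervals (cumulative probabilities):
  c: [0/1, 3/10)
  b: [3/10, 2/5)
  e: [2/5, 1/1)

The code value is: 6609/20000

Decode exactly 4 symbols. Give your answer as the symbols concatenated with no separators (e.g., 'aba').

Step 1: interval [0/1, 1/1), width = 1/1 - 0/1 = 1/1
  'c': [0/1 + 1/1*0/1, 0/1 + 1/1*3/10) = [0/1, 3/10)
  'b': [0/1 + 1/1*3/10, 0/1 + 1/1*2/5) = [3/10, 2/5) <- contains code 6609/20000
  'e': [0/1 + 1/1*2/5, 0/1 + 1/1*1/1) = [2/5, 1/1)
  emit 'b', narrow to [3/10, 2/5)
Step 2: interval [3/10, 2/5), width = 2/5 - 3/10 = 1/10
  'c': [3/10 + 1/10*0/1, 3/10 + 1/10*3/10) = [3/10, 33/100)
  'b': [3/10 + 1/10*3/10, 3/10 + 1/10*2/5) = [33/100, 17/50) <- contains code 6609/20000
  'e': [3/10 + 1/10*2/5, 3/10 + 1/10*1/1) = [17/50, 2/5)
  emit 'b', narrow to [33/100, 17/50)
Step 3: interval [33/100, 17/50), width = 17/50 - 33/100 = 1/100
  'c': [33/100 + 1/100*0/1, 33/100 + 1/100*3/10) = [33/100, 333/1000) <- contains code 6609/20000
  'b': [33/100 + 1/100*3/10, 33/100 + 1/100*2/5) = [333/1000, 167/500)
  'e': [33/100 + 1/100*2/5, 33/100 + 1/100*1/1) = [167/500, 17/50)
  emit 'c', narrow to [33/100, 333/1000)
Step 4: interval [33/100, 333/1000), width = 333/1000 - 33/100 = 3/1000
  'c': [33/100 + 3/1000*0/1, 33/100 + 3/1000*3/10) = [33/100, 3309/10000) <- contains code 6609/20000
  'b': [33/100 + 3/1000*3/10, 33/100 + 3/1000*2/5) = [3309/10000, 207/625)
  'e': [33/100 + 3/1000*2/5, 33/100 + 3/1000*1/1) = [207/625, 333/1000)
  emit 'c', narrow to [33/100, 3309/10000)

Answer: bbcc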